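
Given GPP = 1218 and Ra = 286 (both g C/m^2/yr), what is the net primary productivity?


NPP = GPP - Ra = 1218 - 286 = 932 g C/m^2/yr

932 g C/m^2/yr


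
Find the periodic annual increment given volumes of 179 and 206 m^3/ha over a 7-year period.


PAI = (V2 - V1) / period = (206 - 179) / 7 = 27 / 7 = 3.8571 ≈ 3.86 m^3/ha/yr

3.86 m^3/ha/yr


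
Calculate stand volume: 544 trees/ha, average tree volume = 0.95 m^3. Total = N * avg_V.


V_stand = 544 * 0.95 = 516.8 m^3/ha

516.8 m^3/ha


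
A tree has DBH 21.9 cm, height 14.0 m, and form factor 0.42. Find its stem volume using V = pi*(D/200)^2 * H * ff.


(D/200)^2 = (21.9/200)^2 = 0.1095^2 = 0.01199025
BA = 3.141593 * 0.01199025 = 0.0376685 m^2
V = 0.0376685 * 14.0 * 0.42 = 0.221491 ≈ 0.221 m^3

0.221 m^3


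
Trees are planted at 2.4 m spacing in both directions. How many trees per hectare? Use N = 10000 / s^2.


N = 10000 / 2.4^2 = 10000 / 5.76 = 1736.11 ≈ 1736 trees/ha

1736 trees/ha


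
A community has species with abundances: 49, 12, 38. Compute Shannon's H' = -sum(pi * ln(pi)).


Total N = 49 + 12 + 38 = 99
Per-species terms:
  p = 49/99 = 0.494949; ln(p) = -0.703301; p*ln(p) = 0.494949 * (-0.703301) = -0.348098
  p = 12/99 = 0.121212; ln(p) = -2.110214; p*ln(p) = 0.121212 * (-2.110214) = -0.255783
  p = 38/99 = 0.383838; ln(p) = -0.957535; p*ln(p) = 0.383838 * (-0.957535) = -0.367538
sum(p*ln(p)) = (-0.348098) + (-0.255783) + (-0.367538) = -0.971419
H' = -(-0.971419) = 0.971419 ≈ 0.9714

0.9714


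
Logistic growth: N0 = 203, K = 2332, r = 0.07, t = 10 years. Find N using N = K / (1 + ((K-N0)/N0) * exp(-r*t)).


(K - N0)/N0 = (2332 - 203)/203 = 2129/203 = 10.4877
r*t = 0.07 * 10 = 0.7; exp(-0.7) = 0.496585
10.4877 * 0.496585 = 5.20803
1 + 5.20803 = 6.20803
N = 2332 / 6.20803 = 375.643 ≈ 376

376


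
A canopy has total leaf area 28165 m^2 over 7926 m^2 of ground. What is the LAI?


LAI = 28165 / 7926 = 3.5535 ≈ 3.55

3.55


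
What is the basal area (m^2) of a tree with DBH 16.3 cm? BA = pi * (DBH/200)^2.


D/200 = 16.3/200 = 0.0815 m
(D/200)^2 = 0.0815^2 = 0.00664225
BA = 3.141593 * 0.00664225 = 0.0208672 ≈ 0.0209 m^2

0.0209 m^2


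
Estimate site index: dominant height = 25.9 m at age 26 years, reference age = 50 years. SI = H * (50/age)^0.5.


50/26 = 1.92308
(1.92308)^0.5 = 1.38675
SI = 25.9 * 1.38675 = 35.9168 ≈ 35.9 m

35.9 m


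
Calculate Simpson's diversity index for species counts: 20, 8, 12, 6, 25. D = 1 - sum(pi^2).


Total N = 20 + 8 + 12 + 6 + 25 = 71
Per-species terms:
  p = 20/71 = 0.281690; p^2 = 0.281690^2 = 0.079349
  p = 8/71 = 0.112676; p^2 = 0.112676^2 = 0.012696
  p = 12/71 = 0.169014; p^2 = 0.169014^2 = 0.028566
  p = 6/71 = 0.084507; p^2 = 0.084507^2 = 0.007141
  p = 25/71 = 0.352113; p^2 = 0.352113^2 = 0.123984
sum(p^2) = 0.079349 + 0.012696 + 0.028566 + 0.007141 + 0.123984 = 0.251736
D = 1 - 0.251736 = 0.748264 ≈ 0.7483

0.7483


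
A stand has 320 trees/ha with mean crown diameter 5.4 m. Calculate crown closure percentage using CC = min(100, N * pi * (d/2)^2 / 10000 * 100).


(d/2)^2 = (5.4/2)^2 = 2.7^2 = 7.29
Crown area = 3.141593 * 7.29 = 22.9022 m^2
N * area / 10000 * 100 = 320 * 22.9022 / 10000 * 100 = 73.2870
CC = min(100, 73.2870) = 73.2870 ≈ 73.3%

73.3%


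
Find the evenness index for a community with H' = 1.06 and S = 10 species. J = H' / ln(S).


ln(10) = 2.30259
J = H' / ln(S) = 1.06 / 2.30259 = 0.460351 ≈ 0.4604

0.4604


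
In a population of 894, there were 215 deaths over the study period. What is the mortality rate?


Mortality rate = 215 / 894 = 0.240492 ≈ 0.2405

0.2405


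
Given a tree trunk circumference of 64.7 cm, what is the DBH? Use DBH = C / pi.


DBH = C / pi = 64.7 / 3.141593 = 20.5946 ≈ 20.59 cm

20.59 cm


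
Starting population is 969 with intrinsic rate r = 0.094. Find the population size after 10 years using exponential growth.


r*t = 0.094 * 10 = 0.94
exp(0.94) = 2.55998
N = 969 * 2.55998 = 2480.62 ≈ 2481

2481


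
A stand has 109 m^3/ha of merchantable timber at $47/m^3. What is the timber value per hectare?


Value = 109 * 47 = $5123/ha

$5123/ha


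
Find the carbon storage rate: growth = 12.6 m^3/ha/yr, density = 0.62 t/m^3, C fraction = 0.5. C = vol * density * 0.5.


C = 12.6 * 0.62 * 0.5 = 3.906 ≈ 3.91 t C/ha/yr

3.91 t C/ha/yr


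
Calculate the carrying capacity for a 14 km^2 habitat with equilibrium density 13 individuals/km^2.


K = 13 * 14 = 182 individuals

182 individuals


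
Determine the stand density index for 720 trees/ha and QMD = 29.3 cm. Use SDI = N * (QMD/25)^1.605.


QMD/25 = 29.3/25 = 1.172
(1.172)^1.605 = exp(1.605 * ln(1.172)) = exp(1.605 * 0.158712) = exp(0.254733) = 1.29012
SDI = 720 * 1.29012 = 928.886 ≈ 929

929


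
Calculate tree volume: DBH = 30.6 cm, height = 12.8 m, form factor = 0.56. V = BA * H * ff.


(D/200)^2 = (30.6/200)^2 = 0.153^2 = 0.023409
BA = 3.141593 * 0.023409 = 0.0735416 m^2
V = 0.0735416 * 12.8 * 0.56 = 0.527146 ≈ 0.527 m^3

0.527 m^3


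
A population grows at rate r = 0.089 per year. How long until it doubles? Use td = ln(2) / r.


td = ln(2) / 0.089 = 0.693147 / 0.089 = 7.78817 ≈ 7.8 years

7.8 years


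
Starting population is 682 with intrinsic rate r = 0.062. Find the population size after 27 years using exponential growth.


r*t = 0.062 * 27 = 1.674
exp(1.674) = 5.33346
N = 682 * 5.33346 = 3637.42 ≈ 3637

3637


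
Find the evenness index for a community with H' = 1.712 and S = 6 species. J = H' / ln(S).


ln(6) = 1.79176
J = H' / ln(S) = 1.712 / 1.79176 = 0.955485 ≈ 0.9555

0.9555


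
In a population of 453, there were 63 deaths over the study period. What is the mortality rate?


Mortality rate = 63 / 453 = 0.139073 ≈ 0.1391

0.1391


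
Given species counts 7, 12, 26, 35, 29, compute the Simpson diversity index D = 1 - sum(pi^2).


Total N = 7 + 12 + 26 + 35 + 29 = 109
Per-species terms:
  p = 7/109 = 0.064220; p^2 = 0.064220^2 = 0.004124
  p = 12/109 = 0.110092; p^2 = 0.110092^2 = 0.012120
  p = 26/109 = 0.238532; p^2 = 0.238532^2 = 0.056898
  p = 35/109 = 0.321101; p^2 = 0.321101^2 = 0.103106
  p = 29/109 = 0.266055; p^2 = 0.266055^2 = 0.070785
sum(p^2) = 0.004124 + 0.012120 + 0.056898 + 0.103106 + 0.070785 = 0.247033
D = 1 - 0.247033 = 0.752967 ≈ 0.7530

0.7530


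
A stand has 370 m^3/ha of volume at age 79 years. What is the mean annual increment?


MAI = 370 / 79 = 4.6835 ≈ 4.68 m^3/ha/yr

4.68 m^3/ha/yr


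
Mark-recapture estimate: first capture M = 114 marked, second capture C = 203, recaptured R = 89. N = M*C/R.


N = M * C / R = 114 * 203 / 89 = 23142 / 89 = 260.02 ≈ 260

260 individuals


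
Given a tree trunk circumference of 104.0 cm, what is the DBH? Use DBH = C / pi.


DBH = C / pi = 104.0 / 3.141593 = 33.1042 ≈ 33.10 cm

33.10 cm


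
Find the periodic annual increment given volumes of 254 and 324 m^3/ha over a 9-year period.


PAI = (V2 - V1) / period = (324 - 254) / 9 = 70 / 9 = 7.7778 ≈ 7.78 m^3/ha/yr

7.78 m^3/ha/yr


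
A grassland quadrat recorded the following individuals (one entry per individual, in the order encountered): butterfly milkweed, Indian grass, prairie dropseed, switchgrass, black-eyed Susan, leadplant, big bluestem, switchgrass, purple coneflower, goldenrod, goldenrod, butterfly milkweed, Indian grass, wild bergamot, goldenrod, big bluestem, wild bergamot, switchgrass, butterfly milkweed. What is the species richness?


Total individuals logged = 19
Distinct species (count of individuals): butterfly milkweed (3), Indian grass (2), prairie dropseed (1), switchgrass (3), black-eyed Susan (1), leadplant (1), big bluestem (2), purple coneflower (1), goldenrod (3), wild bergamot (2)
Species richness = number of distinct species = 10

10


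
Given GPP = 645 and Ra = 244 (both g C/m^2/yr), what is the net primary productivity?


NPP = GPP - Ra = 645 - 244 = 401 g C/m^2/yr

401 g C/m^2/yr


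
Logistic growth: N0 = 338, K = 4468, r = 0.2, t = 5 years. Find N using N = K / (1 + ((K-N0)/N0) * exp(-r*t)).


(K - N0)/N0 = (4468 - 338)/338 = 4130/338 = 12.2189
r*t = 0.2 * 5 = 1; exp(-1) = 0.367879
12.2189 * 0.367879 = 4.49508
1 + 4.49508 = 5.49508
N = 4468 / 5.49508 = 813.091 ≈ 813

813


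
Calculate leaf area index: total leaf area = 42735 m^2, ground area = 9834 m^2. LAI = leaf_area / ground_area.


LAI = 42735 / 9834 = 4.3456 ≈ 4.35

4.35


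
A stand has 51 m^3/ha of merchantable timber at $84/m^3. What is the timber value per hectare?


Value = 51 * 84 = $4284/ha

$4284/ha


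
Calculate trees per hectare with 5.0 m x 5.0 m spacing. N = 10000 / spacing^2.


N = 10000 / 5.0^2 = 10000 / 25 = 400.000 ≈ 400 trees/ha

400 trees/ha


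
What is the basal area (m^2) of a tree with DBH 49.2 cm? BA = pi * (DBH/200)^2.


D/200 = 49.2/200 = 0.246 m
(D/200)^2 = 0.246^2 = 0.060516
BA = 3.141593 * 0.060516 = 0.190117 ≈ 0.1901 m^2

0.1901 m^2


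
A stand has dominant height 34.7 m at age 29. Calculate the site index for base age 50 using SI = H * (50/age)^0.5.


50/29 = 1.72414
(1.72414)^0.5 = 1.31307
SI = 34.7 * 1.31307 = 45.5635 ≈ 45.6 m

45.6 m


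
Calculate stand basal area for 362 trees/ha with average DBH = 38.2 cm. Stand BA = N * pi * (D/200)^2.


(D/200)^2 = (38.2/200)^2 = 0.191^2 = 0.036481
Individual BA = 3.141593 * 0.036481 = 0.114608 m^2
Stand BA = 362 * 0.114608 = 41.4881 ≈ 41.49 m^2/ha

41.49 m^2/ha


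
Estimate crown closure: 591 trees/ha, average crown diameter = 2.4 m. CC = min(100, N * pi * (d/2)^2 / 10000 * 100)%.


(d/2)^2 = (2.4/2)^2 = 1.2^2 = 1.44
Crown area = 3.141593 * 1.44 = 4.52389 m^2
N * area / 10000 * 100 = 591 * 4.52389 / 10000 * 100 = 26.7362
CC = min(100, 26.7362) = 26.7362 ≈ 26.7%

26.7%


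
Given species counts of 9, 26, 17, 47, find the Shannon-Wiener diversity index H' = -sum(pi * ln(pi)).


Total N = 9 + 26 + 17 + 47 = 99
Per-species terms:
  p = 9/99 = 0.090909; ln(p) = -2.397896; p*ln(p) = 0.090909 * (-2.397896) = -0.217990
  p = 26/99 = 0.262626; ln(p) = -1.337024; p*ln(p) = 0.262626 * (-1.337024) = -0.351137
  p = 17/99 = 0.171717; ln(p) = -1.761908; p*ln(p) = 0.171717 * (-1.761908) = -0.302550
  p = 47/99 = 0.474747; ln(p) = -0.744973; p*ln(p) = 0.474747 * (-0.744973) = -0.353674
sum(p*ln(p)) = (-0.217990) + (-0.351137) + (-0.302550) + (-0.353674) = -1.225351
H' = -(-1.225351) = 1.225351 ≈ 1.2254

1.2254


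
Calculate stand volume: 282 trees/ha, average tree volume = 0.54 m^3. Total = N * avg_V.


V_stand = 282 * 0.54 = 152.28 ≈ 152.3 m^3/ha

152.3 m^3/ha


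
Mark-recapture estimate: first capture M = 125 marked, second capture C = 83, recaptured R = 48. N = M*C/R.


N = M * C / R = 125 * 83 / 48 = 10375 / 48 = 216.15 ≈ 216

216 individuals


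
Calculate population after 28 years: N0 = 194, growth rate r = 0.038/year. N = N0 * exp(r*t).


r*t = 0.038 * 28 = 1.064
exp(1.064) = 2.89794
N = 194 * 2.89794 = 562.200 ≈ 562

562


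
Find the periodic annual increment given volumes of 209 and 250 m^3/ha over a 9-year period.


PAI = (V2 - V1) / period = (250 - 209) / 9 = 41 / 9 = 4.5556 ≈ 4.56 m^3/ha/yr

4.56 m^3/ha/yr


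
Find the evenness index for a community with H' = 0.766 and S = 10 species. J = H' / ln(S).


ln(10) = 2.30259
J = H' / ln(S) = 0.766 / 2.30259 = 0.332669 ≈ 0.3327

0.3327


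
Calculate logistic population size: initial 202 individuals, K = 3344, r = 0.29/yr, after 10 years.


(K - N0)/N0 = (3344 - 202)/202 = 3142/202 = 15.5545
r*t = 0.29 * 10 = 2.9; exp(-2.9) = 0.0550232
15.5545 * 0.0550232 = 0.855858
1 + 0.855858 = 1.85586
N = 3344 / 1.85586 = 1801.86 ≈ 1802

1802


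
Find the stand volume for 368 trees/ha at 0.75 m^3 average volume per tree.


V_stand = 368 * 0.75 = 276.0 m^3/ha

276.0 m^3/ha


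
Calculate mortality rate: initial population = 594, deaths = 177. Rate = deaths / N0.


Mortality rate = 177 / 594 = 0.297980 ≈ 0.2980

0.2980


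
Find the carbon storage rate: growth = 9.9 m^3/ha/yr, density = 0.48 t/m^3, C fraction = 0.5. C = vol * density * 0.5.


C = 9.9 * 0.48 * 0.5 = 2.376 ≈ 2.38 t C/ha/yr

2.38 t C/ha/yr


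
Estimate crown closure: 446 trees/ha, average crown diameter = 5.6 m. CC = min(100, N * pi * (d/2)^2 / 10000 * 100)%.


(d/2)^2 = (5.6/2)^2 = 2.8^2 = 7.84
Crown area = 3.141593 * 7.84 = 24.6301 m^2
N * area / 10000 * 100 = 446 * 24.6301 / 10000 * 100 = 109.850
CC = min(100, 109.850) = 100%

100%


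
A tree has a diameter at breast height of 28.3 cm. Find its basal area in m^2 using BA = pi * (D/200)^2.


D/200 = 28.3/200 = 0.1415 m
(D/200)^2 = 0.1415^2 = 0.02002225
BA = 3.141593 * 0.02002225 = 0.0629018 ≈ 0.0629 m^2

0.0629 m^2


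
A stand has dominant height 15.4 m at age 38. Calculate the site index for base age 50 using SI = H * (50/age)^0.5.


50/38 = 1.31579
(1.31579)^0.5 = 1.14708
SI = 15.4 * 1.14708 = 17.6650 ≈ 17.7 m

17.7 m


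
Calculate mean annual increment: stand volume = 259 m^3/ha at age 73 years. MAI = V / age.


MAI = 259 / 73 = 3.5479 ≈ 3.55 m^3/ha/yr

3.55 m^3/ha/yr


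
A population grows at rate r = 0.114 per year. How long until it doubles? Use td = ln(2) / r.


td = ln(2) / 0.114 = 0.693147 / 0.114 = 6.08024 ≈ 6.1 years

6.1 years


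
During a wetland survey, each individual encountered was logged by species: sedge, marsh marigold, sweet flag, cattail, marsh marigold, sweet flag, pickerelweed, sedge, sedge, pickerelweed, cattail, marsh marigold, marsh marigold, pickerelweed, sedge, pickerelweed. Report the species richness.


Total individuals logged = 16
Distinct species (count of individuals): sedge (4), marsh marigold (4), sweet flag (2), cattail (2), pickerelweed (4)
Species richness = number of distinct species = 5

5


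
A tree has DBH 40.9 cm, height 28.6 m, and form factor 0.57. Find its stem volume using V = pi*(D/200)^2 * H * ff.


(D/200)^2 = (40.9/200)^2 = 0.2045^2 = 0.04182025
BA = 3.141593 * 0.04182025 = 0.131382 m^2
V = 0.131382 * 28.6 * 0.57 = 2.14179 ≈ 2.142 m^3

2.142 m^3


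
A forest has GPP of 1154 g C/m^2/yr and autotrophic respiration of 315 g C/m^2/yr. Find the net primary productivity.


NPP = GPP - Ra = 1154 - 315 = 839 g C/m^2/yr

839 g C/m^2/yr


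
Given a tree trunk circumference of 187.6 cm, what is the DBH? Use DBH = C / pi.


DBH = C / pi = 187.6 / 3.141593 = 59.7149 ≈ 59.71 cm

59.71 cm


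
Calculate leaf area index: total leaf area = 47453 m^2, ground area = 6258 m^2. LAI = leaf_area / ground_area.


LAI = 47453 / 6258 = 7.5828 ≈ 7.58

7.58


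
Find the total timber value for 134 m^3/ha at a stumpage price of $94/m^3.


Value = 134 * 94 = $12596/ha

$12596/ha


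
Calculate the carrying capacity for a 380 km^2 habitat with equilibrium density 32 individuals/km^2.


K = 32 * 380 = 12160 individuals

12160 individuals


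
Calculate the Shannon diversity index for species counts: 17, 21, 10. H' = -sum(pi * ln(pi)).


Total N = 17 + 21 + 10 = 48
Per-species terms:
  p = 17/48 = 0.354167; ln(p) = -1.037987; p*ln(p) = 0.354167 * (-1.037987) = -0.367621
  p = 21/48 = 0.437500; ln(p) = -0.826679; p*ln(p) = 0.437500 * (-0.826679) = -0.361672
  p = 10/48 = 0.208333; ln(p) = -1.568618; p*ln(p) = 0.208333 * (-1.568618) = -0.326795
sum(p*ln(p)) = (-0.367621) + (-0.361672) + (-0.326795) = -1.056088
H' = -(-1.056088) = 1.056088 ≈ 1.0561

1.0561


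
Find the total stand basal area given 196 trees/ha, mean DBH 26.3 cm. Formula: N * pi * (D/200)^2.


(D/200)^2 = (26.3/200)^2 = 0.1315^2 = 0.01729225
Individual BA = 3.141593 * 0.01729225 = 0.0543252 m^2
Stand BA = 196 * 0.0543252 = 10.6477 ≈ 10.65 m^2/ha

10.65 m^2/ha


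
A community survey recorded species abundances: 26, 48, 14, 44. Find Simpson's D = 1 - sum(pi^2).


Total N = 26 + 48 + 14 + 44 = 132
Per-species terms:
  p = 26/132 = 0.196970; p^2 = 0.196970^2 = 0.038797
  p = 48/132 = 0.363636; p^2 = 0.363636^2 = 0.132231
  p = 14/132 = 0.106061; p^2 = 0.106061^2 = 0.011249
  p = 44/132 = 0.333333; p^2 = 0.333333^2 = 0.111111
sum(p^2) = 0.038797 + 0.132231 + 0.011249 + 0.111111 = 0.293388
D = 1 - 0.293388 = 0.706612 ≈ 0.7066

0.7066


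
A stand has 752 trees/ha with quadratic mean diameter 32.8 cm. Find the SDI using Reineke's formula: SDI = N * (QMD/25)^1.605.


QMD/25 = 32.8/25 = 1.312
(1.312)^1.605 = exp(1.605 * ln(1.312)) = exp(1.605 * 0.271553) = exp(0.435843) = 1.54627
SDI = 752 * 1.54627 = 1162.80 ≈ 1163

1163


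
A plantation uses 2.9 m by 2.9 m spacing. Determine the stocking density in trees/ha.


N = 10000 / 2.9^2 = 10000 / 8.41 = 1189.06 ≈ 1189 trees/ha

1189 trees/ha


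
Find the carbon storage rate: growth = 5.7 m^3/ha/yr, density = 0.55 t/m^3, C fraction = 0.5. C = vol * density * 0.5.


C = 5.7 * 0.55 * 0.5 = 1.5675 ≈ 1.57 t C/ha/yr

1.57 t C/ha/yr


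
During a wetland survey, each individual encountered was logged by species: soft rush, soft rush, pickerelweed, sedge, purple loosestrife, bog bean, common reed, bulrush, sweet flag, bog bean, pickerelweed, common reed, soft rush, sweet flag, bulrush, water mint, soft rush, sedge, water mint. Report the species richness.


Total individuals logged = 19
Distinct species (count of individuals): soft rush (4), pickerelweed (2), sedge (2), purple loosestrife (1), bog bean (2), common reed (2), bulrush (2), sweet flag (2), water mint (2)
Species richness = number of distinct species = 9

9


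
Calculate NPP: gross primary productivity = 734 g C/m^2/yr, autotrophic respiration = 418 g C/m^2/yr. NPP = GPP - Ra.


NPP = GPP - Ra = 734 - 418 = 316 g C/m^2/yr

316 g C/m^2/yr


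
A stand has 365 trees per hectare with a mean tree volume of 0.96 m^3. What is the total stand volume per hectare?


V_stand = 365 * 0.96 = 350.4 m^3/ha

350.4 m^3/ha


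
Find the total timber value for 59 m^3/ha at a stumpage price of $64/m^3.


Value = 59 * 64 = $3776/ha

$3776/ha


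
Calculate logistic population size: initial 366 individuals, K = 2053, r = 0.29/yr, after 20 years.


(K - N0)/N0 = (2053 - 366)/366 = 1687/366 = 4.60929
r*t = 0.29 * 20 = 5.8; exp(-5.8) = 0.00302755
4.60929 * 0.00302755 = 0.0139549
1 + 0.0139549 = 1.01395
N = 2053 / 1.01395 = 2024.75 ≈ 2025

2025


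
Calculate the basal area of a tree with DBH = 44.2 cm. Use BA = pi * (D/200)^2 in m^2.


D/200 = 44.2/200 = 0.221 m
(D/200)^2 = 0.221^2 = 0.048841
BA = 3.141593 * 0.048841 = 0.153439 ≈ 0.1534 m^2

0.1534 m^2


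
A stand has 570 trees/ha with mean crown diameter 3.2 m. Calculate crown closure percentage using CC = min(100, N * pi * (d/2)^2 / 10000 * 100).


(d/2)^2 = (3.2/2)^2 = 1.6^2 = 2.56
Crown area = 3.141593 * 2.56 = 8.04248 m^2
N * area / 10000 * 100 = 570 * 8.04248 / 10000 * 100 = 45.8421
CC = min(100, 45.8421) = 45.8421 ≈ 45.8%

45.8%


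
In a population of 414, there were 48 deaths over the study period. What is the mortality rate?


Mortality rate = 48 / 414 = 0.115942 ≈ 0.1159

0.1159


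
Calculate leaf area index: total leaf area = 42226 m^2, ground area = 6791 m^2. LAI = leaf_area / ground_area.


LAI = 42226 / 6791 = 6.2179 ≈ 6.22

6.22


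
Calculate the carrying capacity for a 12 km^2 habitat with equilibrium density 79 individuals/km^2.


K = 79 * 12 = 948 individuals

948 individuals


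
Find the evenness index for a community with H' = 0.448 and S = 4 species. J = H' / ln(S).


ln(4) = 1.38629
J = H' / ln(S) = 0.448 / 1.38629 = 0.323165 ≈ 0.3232

0.3232


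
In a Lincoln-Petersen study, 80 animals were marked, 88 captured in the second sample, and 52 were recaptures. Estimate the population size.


N = M * C / R = 80 * 88 / 52 = 7040 / 52 = 135.38 ≈ 135

135 individuals


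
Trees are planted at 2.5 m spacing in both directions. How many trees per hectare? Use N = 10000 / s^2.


N = 10000 / 2.5^2 = 10000 / 6.25 = 1600.00 ≈ 1600 trees/ha

1600 trees/ha


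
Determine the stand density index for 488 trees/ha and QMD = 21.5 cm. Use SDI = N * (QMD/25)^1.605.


QMD/25 = 21.5/25 = 0.86
(0.86)^1.605 = exp(1.605 * ln(0.86)) = exp(1.605 * (-0.150823)) = exp(-0.242071) = 0.785000
SDI = 488 * 0.785000 = 383.080 ≈ 383

383


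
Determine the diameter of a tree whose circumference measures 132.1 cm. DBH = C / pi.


DBH = C / pi = 132.1 / 3.141593 = 42.0487 ≈ 42.05 cm

42.05 cm


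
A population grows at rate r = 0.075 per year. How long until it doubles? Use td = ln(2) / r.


td = ln(2) / 0.075 = 0.693147 / 0.075 = 9.24196 ≈ 9.2 years

9.2 years


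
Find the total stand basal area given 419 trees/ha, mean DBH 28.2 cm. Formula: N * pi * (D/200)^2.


(D/200)^2 = (28.2/200)^2 = 0.141^2 = 0.019881
Individual BA = 3.141593 * 0.019881 = 0.0624580 m^2
Stand BA = 419 * 0.0624580 = 26.1699 ≈ 26.17 m^2/ha

26.17 m^2/ha


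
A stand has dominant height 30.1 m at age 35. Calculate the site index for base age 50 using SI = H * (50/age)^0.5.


50/35 = 1.42857
(1.42857)^0.5 = 1.19523
SI = 30.1 * 1.19523 = 35.9764 ≈ 36.0 m

36.0 m


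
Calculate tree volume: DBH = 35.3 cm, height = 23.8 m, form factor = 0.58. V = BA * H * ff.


(D/200)^2 = (35.3/200)^2 = 0.1765^2 = 0.03115225
BA = 3.141593 * 0.03115225 = 0.0978677 m^2
V = 0.0978677 * 23.8 * 0.58 = 1.35097 ≈ 1.351 m^3

1.351 m^3


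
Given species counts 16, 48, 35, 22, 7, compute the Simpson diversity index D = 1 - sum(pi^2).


Total N = 16 + 48 + 35 + 22 + 7 = 128
Per-species terms:
  p = 16/128 = 0.125000; p^2 = 0.125000^2 = 0.015625
  p = 48/128 = 0.375000; p^2 = 0.375000^2 = 0.140625
  p = 35/128 = 0.273438; p^2 = 0.273438^2 = 0.074768
  p = 22/128 = 0.171875; p^2 = 0.171875^2 = 0.029541
  p = 7/128 = 0.054688; p^2 = 0.054688^2 = 0.002991
sum(p^2) = 0.015625 + 0.140625 + 0.074768 + 0.029541 + 0.002991 = 0.263550
D = 1 - 0.263550 = 0.736450 ≈ 0.7365

0.7365


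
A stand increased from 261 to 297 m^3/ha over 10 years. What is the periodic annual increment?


PAI = (V2 - V1) / period = (297 - 261) / 10 = 36 / 10 = 3.60 m^3/ha/yr

3.60 m^3/ha/yr


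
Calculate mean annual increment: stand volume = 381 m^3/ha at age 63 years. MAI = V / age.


MAI = 381 / 63 = 6.0476 ≈ 6.05 m^3/ha/yr

6.05 m^3/ha/yr


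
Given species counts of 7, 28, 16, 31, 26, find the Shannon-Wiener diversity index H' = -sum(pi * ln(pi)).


Total N = 7 + 28 + 16 + 31 + 26 = 108
Per-species terms:
  p = 7/108 = 0.064815; ln(p) = -2.736218; p*ln(p) = 0.064815 * (-2.736218) = -0.177348
  p = 28/108 = 0.259259; ln(p) = -1.349928; p*ln(p) = 0.259259 * (-1.349928) = -0.349981
  p = 16/108 = 0.148148; ln(p) = -1.909544; p*ln(p) = 0.148148 * (-1.909544) = -0.282895
  p = 31/108 = 0.287037; ln(p) = -1.248144; p*ln(p) = 0.287037 * (-1.248144) = -0.358264
  p = 26/108 = 0.240741; ln(p) = -1.424034; p*ln(p) = 0.240741 * (-1.424034) = -0.342823
sum(p*ln(p)) = (-0.177348) + (-0.349981) + (-0.282895) + (-0.358264) + (-0.342823) = -1.511311
H' = -(-1.511311) = 1.511311 ≈ 1.5113

1.5113


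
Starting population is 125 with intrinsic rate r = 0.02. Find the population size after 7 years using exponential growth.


r*t = 0.02 * 7 = 0.14
exp(0.14) = 1.15027
N = 125 * 1.15027 = 143.784 ≈ 144

144


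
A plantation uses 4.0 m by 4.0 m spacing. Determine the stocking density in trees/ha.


N = 10000 / 4.0^2 = 10000 / 16 = 625.000 ≈ 625 trees/ha

625 trees/ha


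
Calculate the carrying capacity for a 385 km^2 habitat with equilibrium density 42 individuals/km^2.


K = 42 * 385 = 16170 individuals

16170 individuals


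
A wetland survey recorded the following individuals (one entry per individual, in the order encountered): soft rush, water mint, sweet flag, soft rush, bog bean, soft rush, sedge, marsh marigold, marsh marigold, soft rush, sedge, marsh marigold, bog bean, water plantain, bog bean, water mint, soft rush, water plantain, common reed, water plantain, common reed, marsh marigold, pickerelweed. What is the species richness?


Total individuals logged = 23
Distinct species (count of individuals): soft rush (5), water mint (2), sweet flag (1), bog bean (3), sedge (2), marsh marigold (4), water plantain (3), common reed (2), pickerelweed (1)
Species richness = number of distinct species = 9

9


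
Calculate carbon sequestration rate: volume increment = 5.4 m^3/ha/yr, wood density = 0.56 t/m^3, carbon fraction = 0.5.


C = 5.4 * 0.56 * 0.5 = 1.512 ≈ 1.51 t C/ha/yr

1.51 t C/ha/yr


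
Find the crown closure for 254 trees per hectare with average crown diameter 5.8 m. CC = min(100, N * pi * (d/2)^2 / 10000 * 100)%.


(d/2)^2 = (5.8/2)^2 = 2.9^2 = 8.41
Crown area = 3.141593 * 8.41 = 26.4208 m^2
N * area / 10000 * 100 = 254 * 26.4208 / 10000 * 100 = 67.1088
CC = min(100, 67.1088) = 67.1088 ≈ 67.1%

67.1%


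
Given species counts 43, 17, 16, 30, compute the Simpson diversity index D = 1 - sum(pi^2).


Total N = 43 + 17 + 16 + 30 = 106
Per-species terms:
  p = 43/106 = 0.405660; p^2 = 0.405660^2 = 0.164560
  p = 17/106 = 0.160377; p^2 = 0.160377^2 = 0.025721
  p = 16/106 = 0.150943; p^2 = 0.150943^2 = 0.022784
  p = 30/106 = 0.283019; p^2 = 0.283019^2 = 0.080100
sum(p^2) = 0.164560 + 0.025721 + 0.022784 + 0.080100 = 0.293165
D = 1 - 0.293165 = 0.706835 ≈ 0.7068

0.7068


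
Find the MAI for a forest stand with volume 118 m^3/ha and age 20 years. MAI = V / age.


MAI = 118 / 20 = 5.90 m^3/ha/yr

5.90 m^3/ha/yr


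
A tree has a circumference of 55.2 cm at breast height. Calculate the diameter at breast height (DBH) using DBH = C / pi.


DBH = C / pi = 55.2 / 3.141593 = 17.5707 ≈ 17.57 cm

17.57 cm


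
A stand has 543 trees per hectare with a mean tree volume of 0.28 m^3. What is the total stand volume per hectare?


V_stand = 543 * 0.28 = 152.04 ≈ 152.0 m^3/ha

152.0 m^3/ha


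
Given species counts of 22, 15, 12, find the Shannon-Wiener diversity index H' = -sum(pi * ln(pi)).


Total N = 22 + 15 + 12 = 49
Per-species terms:
  p = 22/49 = 0.448980; ln(p) = -0.800777; p*ln(p) = 0.448980 * (-0.800777) = -0.359533
  p = 15/49 = 0.306122; ln(p) = -1.183772; p*ln(p) = 0.306122 * (-1.183772) = -0.362379
  p = 12/49 = 0.244898; ln(p) = -1.406913; p*ln(p) = 0.244898 * (-1.406913) = -0.344550
sum(p*ln(p)) = (-0.359533) + (-0.362379) + (-0.344550) = -1.066462
H' = -(-1.066462) = 1.066462 ≈ 1.0665

1.0665


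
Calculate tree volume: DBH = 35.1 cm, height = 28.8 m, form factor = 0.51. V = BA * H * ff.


(D/200)^2 = (35.1/200)^2 = 0.1755^2 = 0.03080025
BA = 3.141593 * 0.03080025 = 0.0967618 m^2
V = 0.0967618 * 28.8 * 0.51 = 1.42124 ≈ 1.421 m^3

1.421 m^3


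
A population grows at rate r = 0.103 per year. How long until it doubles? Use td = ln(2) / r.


td = ln(2) / 0.103 = 0.693147 / 0.103 = 6.72958 ≈ 6.7 years

6.7 years


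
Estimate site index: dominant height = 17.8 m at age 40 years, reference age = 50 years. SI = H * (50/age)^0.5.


50/40 = 1.25000
(1.25000)^0.5 = 1.11803
SI = 17.8 * 1.11803 = 19.9009 ≈ 19.9 m

19.9 m


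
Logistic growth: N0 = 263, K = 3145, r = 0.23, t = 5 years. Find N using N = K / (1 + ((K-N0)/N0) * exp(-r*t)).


(K - N0)/N0 = (3145 - 263)/263 = 2882/263 = 10.9582
r*t = 0.23 * 5 = 1.15; exp(-1.15) = 0.316637
10.9582 * 0.316637 = 3.46977
1 + 3.46977 = 4.46977
N = 3145 / 4.46977 = 703.616 ≈ 704

704


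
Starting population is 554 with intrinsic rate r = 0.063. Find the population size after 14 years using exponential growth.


r*t = 0.063 * 14 = 0.882
exp(0.882) = 2.41573
N = 554 * 2.41573 = 1338.31 ≈ 1338

1338


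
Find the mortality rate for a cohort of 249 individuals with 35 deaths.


Mortality rate = 35 / 249 = 0.140562 ≈ 0.1406

0.1406


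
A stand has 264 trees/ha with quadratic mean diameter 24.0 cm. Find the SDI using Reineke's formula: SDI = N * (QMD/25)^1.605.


QMD/25 = 24.0/25 = 0.96
(0.96)^1.605 = exp(1.605 * ln(0.96)) = exp(1.605 * (-0.0408220)) = exp(-0.0655193) = 0.936581
SDI = 264 * 0.936581 = 247.257 ≈ 247

247


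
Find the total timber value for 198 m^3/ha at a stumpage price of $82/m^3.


Value = 198 * 82 = $16236/ha

$16236/ha


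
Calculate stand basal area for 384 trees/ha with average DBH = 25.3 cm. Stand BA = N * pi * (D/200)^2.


(D/200)^2 = (25.3/200)^2 = 0.1265^2 = 0.01600225
Individual BA = 3.141593 * 0.01600225 = 0.0502726 m^2
Stand BA = 384 * 0.0502726 = 19.3047 ≈ 19.30 m^2/ha

19.30 m^2/ha


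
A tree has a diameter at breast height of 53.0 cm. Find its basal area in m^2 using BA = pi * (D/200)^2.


D/200 = 53.0/200 = 0.265 m
(D/200)^2 = 0.265^2 = 0.070225
BA = 3.141593 * 0.070225 = 0.220618 ≈ 0.2206 m^2

0.2206 m^2


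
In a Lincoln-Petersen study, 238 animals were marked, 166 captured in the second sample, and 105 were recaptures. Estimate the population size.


N = M * C / R = 238 * 166 / 105 = 39508 / 105 = 376.27 ≈ 376

376 individuals


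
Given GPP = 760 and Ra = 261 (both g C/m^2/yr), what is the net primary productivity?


NPP = GPP - Ra = 760 - 261 = 499 g C/m^2/yr

499 g C/m^2/yr


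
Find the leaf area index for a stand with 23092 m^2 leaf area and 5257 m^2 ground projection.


LAI = 23092 / 5257 = 4.3926 ≈ 4.39

4.39


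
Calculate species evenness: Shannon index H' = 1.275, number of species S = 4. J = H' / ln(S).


ln(4) = 1.38629
J = H' / ln(S) = 1.275 / 1.38629 = 0.919721 ≈ 0.9197

0.9197


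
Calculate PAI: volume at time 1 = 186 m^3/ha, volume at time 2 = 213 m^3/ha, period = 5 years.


PAI = (V2 - V1) / period = (213 - 186) / 5 = 27 / 5 = 5.40 m^3/ha/yr

5.40 m^3/ha/yr


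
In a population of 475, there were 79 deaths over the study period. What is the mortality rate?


Mortality rate = 79 / 475 = 0.166316 ≈ 0.1663

0.1663


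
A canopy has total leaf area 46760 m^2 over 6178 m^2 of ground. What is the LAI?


LAI = 46760 / 6178 = 7.5688 ≈ 7.57

7.57


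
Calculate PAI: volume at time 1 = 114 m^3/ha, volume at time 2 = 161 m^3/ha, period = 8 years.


PAI = (V2 - V1) / period = (161 - 114) / 8 = 47 / 8 = 5.8750 ≈ 5.88 m^3/ha/yr

5.88 m^3/ha/yr


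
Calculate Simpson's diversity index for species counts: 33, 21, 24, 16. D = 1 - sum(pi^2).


Total N = 33 + 21 + 24 + 16 = 94
Per-species terms:
  p = 33/94 = 0.351064; p^2 = 0.351064^2 = 0.123246
  p = 21/94 = 0.223404; p^2 = 0.223404^2 = 0.049909
  p = 24/94 = 0.255319; p^2 = 0.255319^2 = 0.065188
  p = 16/94 = 0.170213; p^2 = 0.170213^2 = 0.028972
sum(p^2) = 0.123246 + 0.049909 + 0.065188 + 0.028972 = 0.267315
D = 1 - 0.267315 = 0.732685 ≈ 0.7327

0.7327


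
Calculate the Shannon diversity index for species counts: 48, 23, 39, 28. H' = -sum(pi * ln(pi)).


Total N = 48 + 23 + 39 + 28 = 138
Per-species terms:
  p = 48/138 = 0.347826; ln(p) = -1.056053; p*ln(p) = 0.347826 * (-1.056053) = -0.367323
  p = 23/138 = 0.166667; ln(p) = -1.791757; p*ln(p) = 0.166667 * (-1.791757) = -0.298627
  p = 39/138 = 0.282609; ln(p) = -1.263691; p*ln(p) = 0.282609 * (-1.263691) = -0.357130
  p = 28/138 = 0.202899; ln(p) = -1.595047; p*ln(p) = 0.202899 * (-1.595047) = -0.323633
sum(p*ln(p)) = (-0.367323) + (-0.298627) + (-0.357130) + (-0.323633) = -1.346713
H' = -(-1.346713) = 1.346713 ≈ 1.3467

1.3467


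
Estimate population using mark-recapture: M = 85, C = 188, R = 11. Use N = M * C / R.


N = M * C / R = 85 * 188 / 11 = 15980 / 11 = 1452.73 ≈ 1453

1453 individuals


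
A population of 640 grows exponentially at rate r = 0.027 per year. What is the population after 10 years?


r*t = 0.027 * 10 = 0.27
exp(0.27) = 1.30996
N = 640 * 1.30996 = 838.374 ≈ 838

838


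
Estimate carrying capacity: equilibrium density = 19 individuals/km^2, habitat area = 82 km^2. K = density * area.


K = 19 * 82 = 1558 individuals

1558 individuals


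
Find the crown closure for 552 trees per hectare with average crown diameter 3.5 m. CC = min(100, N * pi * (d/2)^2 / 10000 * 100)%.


(d/2)^2 = (3.5/2)^2 = 1.75^2 = 3.0625
Crown area = 3.141593 * 3.0625 = 9.62113 m^2
N * area / 10000 * 100 = 552 * 9.62113 / 10000 * 100 = 53.1086
CC = min(100, 53.1086) = 53.1086 ≈ 53.1%

53.1%


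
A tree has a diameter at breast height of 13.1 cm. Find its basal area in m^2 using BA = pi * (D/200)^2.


D/200 = 13.1/200 = 0.0655 m
(D/200)^2 = 0.0655^2 = 0.00429025
BA = 3.141593 * 0.00429025 = 0.0134782 ≈ 0.0135 m^2

0.0135 m^2


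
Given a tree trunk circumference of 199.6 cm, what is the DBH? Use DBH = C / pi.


DBH = C / pi = 199.6 / 3.141593 = 63.5346 ≈ 63.53 cm

63.53 cm


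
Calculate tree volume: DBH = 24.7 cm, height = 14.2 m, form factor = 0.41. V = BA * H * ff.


(D/200)^2 = (24.7/200)^2 = 0.1235^2 = 0.01525225
BA = 3.141593 * 0.01525225 = 0.0479164 m^2
V = 0.0479164 * 14.2 * 0.41 = 0.278969 ≈ 0.279 m^3

0.279 m^3


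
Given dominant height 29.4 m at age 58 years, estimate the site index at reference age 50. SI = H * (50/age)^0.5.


50/58 = 0.862069
(0.862069)^0.5 = 0.928477
SI = 29.4 * 0.928477 = 27.2972 ≈ 27.3 m

27.3 m


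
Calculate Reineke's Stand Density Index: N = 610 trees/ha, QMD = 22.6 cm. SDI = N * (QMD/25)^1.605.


QMD/25 = 22.6/25 = 0.904
(0.904)^1.605 = exp(1.605 * ln(0.904)) = exp(1.605 * (-0.100926)) = exp(-0.161986) = 0.850453
SDI = 610 * 0.850453 = 518.776 ≈ 519

519


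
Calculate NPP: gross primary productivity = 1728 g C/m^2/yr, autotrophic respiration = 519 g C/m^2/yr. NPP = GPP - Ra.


NPP = GPP - Ra = 1728 - 519 = 1209 g C/m^2/yr

1209 g C/m^2/yr


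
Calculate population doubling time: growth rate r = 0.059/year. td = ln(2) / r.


td = ln(2) / 0.059 = 0.693147 / 0.059 = 11.7483 ≈ 11.7 years

11.7 years


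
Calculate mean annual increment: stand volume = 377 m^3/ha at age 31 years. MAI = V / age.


MAI = 377 / 31 = 12.1613 ≈ 12.16 m^3/ha/yr

12.16 m^3/ha/yr


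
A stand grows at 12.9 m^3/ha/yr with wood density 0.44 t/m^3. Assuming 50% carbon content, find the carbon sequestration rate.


C = 12.9 * 0.44 * 0.5 = 2.838 ≈ 2.84 t C/ha/yr

2.84 t C/ha/yr


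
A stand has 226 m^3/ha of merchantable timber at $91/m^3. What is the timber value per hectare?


Value = 226 * 91 = $20566/ha

$20566/ha


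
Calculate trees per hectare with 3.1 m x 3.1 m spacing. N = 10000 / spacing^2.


N = 10000 / 3.1^2 = 10000 / 9.61 = 1040.58 ≈ 1041 trees/ha

1041 trees/ha


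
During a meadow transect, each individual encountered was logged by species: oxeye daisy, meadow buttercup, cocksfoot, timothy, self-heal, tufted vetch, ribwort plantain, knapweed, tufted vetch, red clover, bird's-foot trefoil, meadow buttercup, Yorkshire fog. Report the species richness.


Total individuals logged = 13
Distinct species (count of individuals): oxeye daisy (1), meadow buttercup (2), cocksfoot (1), timothy (1), self-heal (1), tufted vetch (2), ribwort plantain (1), knapweed (1), red clover (1), bird's-foot trefoil (1), Yorkshire fog (1)
Species richness = number of distinct species = 11

11


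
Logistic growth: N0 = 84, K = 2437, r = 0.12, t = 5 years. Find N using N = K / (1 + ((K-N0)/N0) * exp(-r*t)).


(K - N0)/N0 = (2437 - 84)/84 = 2353/84 = 28.0119
r*t = 0.12 * 5 = 0.6; exp(-0.6) = 0.548812
28.0119 * 0.548812 = 15.3733
1 + 15.3733 = 16.3733
N = 2437 / 16.3733 = 148.840 ≈ 149

149


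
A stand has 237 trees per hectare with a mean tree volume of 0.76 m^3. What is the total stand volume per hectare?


V_stand = 237 * 0.76 = 180.12 ≈ 180.1 m^3/ha

180.1 m^3/ha


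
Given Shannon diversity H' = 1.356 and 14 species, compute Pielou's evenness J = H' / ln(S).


ln(14) = 2.63906
J = H' / ln(S) = 1.356 / 2.63906 = 0.513819 ≈ 0.5138

0.5138


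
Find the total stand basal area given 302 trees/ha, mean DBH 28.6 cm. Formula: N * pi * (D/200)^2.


(D/200)^2 = (28.6/200)^2 = 0.143^2 = 0.020449
Individual BA = 3.141593 * 0.020449 = 0.0642424 m^2
Stand BA = 302 * 0.0642424 = 19.4012 ≈ 19.40 m^2/ha

19.40 m^2/ha


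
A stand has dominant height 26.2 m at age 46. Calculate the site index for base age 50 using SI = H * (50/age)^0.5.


50/46 = 1.08696
(1.08696)^0.5 = 1.04257
SI = 26.2 * 1.04257 = 27.3153 ≈ 27.3 m

27.3 m


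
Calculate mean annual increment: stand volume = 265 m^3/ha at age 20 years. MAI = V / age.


MAI = 265 / 20 = 13.25 m^3/ha/yr

13.25 m^3/ha/yr


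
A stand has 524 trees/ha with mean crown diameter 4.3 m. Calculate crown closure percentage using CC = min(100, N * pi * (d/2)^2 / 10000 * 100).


(d/2)^2 = (4.3/2)^2 = 2.15^2 = 4.6225
Crown area = 3.141593 * 4.6225 = 14.5220 m^2
N * area / 10000 * 100 = 524 * 14.5220 / 10000 * 100 = 76.0953
CC = min(100, 76.0953) = 76.0953 ≈ 76.1%

76.1%


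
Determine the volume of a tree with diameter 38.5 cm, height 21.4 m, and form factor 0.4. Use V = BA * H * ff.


(D/200)^2 = (38.5/200)^2 = 0.1925^2 = 0.03705625
BA = 3.141593 * 0.03705625 = 0.116416 m^2
V = 0.116416 * 21.4 * 0.4 = 0.996521 ≈ 0.997 m^3

0.997 m^3


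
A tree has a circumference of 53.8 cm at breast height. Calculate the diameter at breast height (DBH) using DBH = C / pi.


DBH = C / pi = 53.8 / 3.141593 = 17.1251 ≈ 17.13 cm

17.13 cm


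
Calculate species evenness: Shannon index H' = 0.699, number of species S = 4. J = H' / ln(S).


ln(4) = 1.38629
J = H' / ln(S) = 0.699 / 1.38629 = 0.504224 ≈ 0.5042

0.5042


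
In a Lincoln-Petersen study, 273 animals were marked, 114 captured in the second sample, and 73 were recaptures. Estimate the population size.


N = M * C / R = 273 * 114 / 73 = 31122 / 73 = 426.33 ≈ 426

426 individuals


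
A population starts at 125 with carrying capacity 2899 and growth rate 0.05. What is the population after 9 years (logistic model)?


(K - N0)/N0 = (2899 - 125)/125 = 2774/125 = 22.1920
r*t = 0.05 * 9 = 0.45; exp(-0.45) = 0.637628
22.1920 * 0.637628 = 14.1502
1 + 14.1502 = 15.1502
N = 2899 / 15.1502 = 191.351 ≈ 191

191


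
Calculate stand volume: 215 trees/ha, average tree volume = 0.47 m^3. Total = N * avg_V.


V_stand = 215 * 0.47 = 101.05 ≈ 101.1 m^3/ha

101.1 m^3/ha


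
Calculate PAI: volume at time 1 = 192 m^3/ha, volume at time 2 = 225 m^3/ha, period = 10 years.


PAI = (V2 - V1) / period = (225 - 192) / 10 = 33 / 10 = 3.30 m^3/ha/yr

3.30 m^3/ha/yr


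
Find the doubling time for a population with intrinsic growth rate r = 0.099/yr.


td = ln(2) / 0.099 = 0.693147 / 0.099 = 7.00148 ≈ 7.0 years

7.0 years


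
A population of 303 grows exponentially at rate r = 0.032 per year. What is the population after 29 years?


r*t = 0.032 * 29 = 0.928
exp(0.928) = 2.52945
N = 303 * 2.52945 = 766.423 ≈ 766

766


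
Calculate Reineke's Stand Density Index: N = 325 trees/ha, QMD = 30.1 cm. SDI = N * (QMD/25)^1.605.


QMD/25 = 30.1/25 = 1.204
(1.204)^1.605 = exp(1.605 * ln(1.204)) = exp(1.605 * 0.185649) = exp(0.297967) = 1.34712
SDI = 325 * 1.34712 = 437.814 ≈ 438

438


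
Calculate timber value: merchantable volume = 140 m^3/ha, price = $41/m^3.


Value = 140 * 41 = $5740/ha

$5740/ha


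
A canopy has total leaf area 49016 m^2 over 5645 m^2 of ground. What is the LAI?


LAI = 49016 / 5645 = 8.6831 ≈ 8.68

8.68


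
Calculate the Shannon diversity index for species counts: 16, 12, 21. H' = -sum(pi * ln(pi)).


Total N = 16 + 12 + 21 = 49
Per-species terms:
  p = 16/49 = 0.326531; ln(p) = -1.119230; p*ln(p) = 0.326531 * (-1.119230) = -0.365463
  p = 12/49 = 0.244898; ln(p) = -1.406913; p*ln(p) = 0.244898 * (-1.406913) = -0.344550
  p = 21/49 = 0.428571; ln(p) = -0.847299; p*ln(p) = 0.428571 * (-0.847299) = -0.363128
sum(p*ln(p)) = (-0.365463) + (-0.344550) + (-0.363128) = -1.073141
H' = -(-1.073141) = 1.073141 ≈ 1.0731

1.0731


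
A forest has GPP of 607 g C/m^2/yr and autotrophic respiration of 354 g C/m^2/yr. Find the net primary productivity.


NPP = GPP - Ra = 607 - 354 = 253 g C/m^2/yr

253 g C/m^2/yr
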